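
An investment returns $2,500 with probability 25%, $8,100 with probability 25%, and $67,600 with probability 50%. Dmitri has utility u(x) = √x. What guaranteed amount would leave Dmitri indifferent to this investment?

$27,225

E[u] = 0.25·√2500 + 0.25·√8100 + 0.5·√67600 = 0.25·50 + 0.25·90 + 0.5·260 = 165
CE = (165)² = 27225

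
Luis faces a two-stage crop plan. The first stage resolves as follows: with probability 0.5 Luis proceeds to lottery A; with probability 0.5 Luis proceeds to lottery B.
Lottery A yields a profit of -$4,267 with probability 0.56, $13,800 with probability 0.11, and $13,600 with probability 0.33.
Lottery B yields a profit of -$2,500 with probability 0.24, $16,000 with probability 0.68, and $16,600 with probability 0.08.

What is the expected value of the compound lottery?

$7,612.24

EV(A) = 0.56 × (-4267) + 0.11 × 13800 + 0.33 × 13600 = -2389.52 + 1518 + 4488 = 3616.48
EV(B) = 0.24 × (-2500) + 0.68 × 16000 + 0.08 × 16600 = -600 + 10880 + 1328 = 11608
Overall = 0.5 × 3616.48 + 0.5 × 11608 = 1808.24 + 5804 = 7612.24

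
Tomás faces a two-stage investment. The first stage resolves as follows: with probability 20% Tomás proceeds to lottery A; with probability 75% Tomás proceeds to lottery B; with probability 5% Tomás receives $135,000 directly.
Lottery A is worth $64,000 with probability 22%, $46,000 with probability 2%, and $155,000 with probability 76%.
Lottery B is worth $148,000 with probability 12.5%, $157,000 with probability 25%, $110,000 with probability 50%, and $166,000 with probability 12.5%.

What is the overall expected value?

$133,435

EV(A) = 0.22 × 64000 + 0.02 × 46000 + 0.76 × 155000 = 14080 + 920 + 117800 = 132800
EV(B) = 0.125 × 148000 + 0.25 × 157000 + 0.5 × 110000 + 0.125 × 166000 = 18500 + 39250 + 55000 + 20750 = 133500
Branch C: 135000 (certain)
Overall = 0.2 × 132800 + 0.75 × 133500 + 0.05 × 135000 = 26560 + 100125 + 6750 = 133435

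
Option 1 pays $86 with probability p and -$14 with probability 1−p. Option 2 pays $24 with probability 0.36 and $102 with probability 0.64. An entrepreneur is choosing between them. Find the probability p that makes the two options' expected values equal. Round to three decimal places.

EV(Option 2) = 0.36 × 24 + 0.64 × 102 = 8.64 + 65.28 = 73.92
p·86 + (1−p)·(-14) = 73.92
100p − 14 = 73.92
p = (73.92 + 14) / 100

p = 0.879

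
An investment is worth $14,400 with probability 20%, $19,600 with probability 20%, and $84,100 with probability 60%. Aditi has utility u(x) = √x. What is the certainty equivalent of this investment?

$51,076

E[u] = 0.2·√14400 + 0.2·√19600 + 0.6·√84100 = 0.2·120 + 0.2·140 + 0.6·290 = 226
CE = (226)² = 51076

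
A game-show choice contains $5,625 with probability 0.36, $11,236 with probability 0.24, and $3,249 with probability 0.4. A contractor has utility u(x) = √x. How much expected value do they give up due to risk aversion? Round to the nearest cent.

$360.18

E[u] = 0.36·√5625 + 0.24·√11236 + 0.4·√3249 = 0.36·75 + 0.24·106 + 0.4·57 = 75.24
CE = (75.24)² = 5661.0576
Risk premium = EV − CE = 6021.24 − 5661.0576 = 360.1824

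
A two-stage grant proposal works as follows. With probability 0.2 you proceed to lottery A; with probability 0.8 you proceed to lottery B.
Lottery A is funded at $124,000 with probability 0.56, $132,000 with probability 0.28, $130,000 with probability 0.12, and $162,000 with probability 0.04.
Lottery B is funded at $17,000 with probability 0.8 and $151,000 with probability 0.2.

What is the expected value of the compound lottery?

EV(A) = 0.56 × 124000 + 0.28 × 132000 + 0.12 × 130000 + 0.04 × 162000 = 69440 + 36960 + 15600 + 6480 = 128480
EV(B) = 0.8 × 17000 + 0.2 × 151000 = 13600 + 30200 = 43800
Overall = 0.2 × 128480 + 0.8 × 43800 = 25696 + 35040 = 60736

$60,736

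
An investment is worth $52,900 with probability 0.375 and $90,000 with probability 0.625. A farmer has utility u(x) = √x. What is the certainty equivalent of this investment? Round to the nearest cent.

E[u] = 0.375·√52900 + 0.625·√90000 = 0.375·230 + 0.625·300 = 273.75
CE = (273.75)² = 74939.0625

$74,939.06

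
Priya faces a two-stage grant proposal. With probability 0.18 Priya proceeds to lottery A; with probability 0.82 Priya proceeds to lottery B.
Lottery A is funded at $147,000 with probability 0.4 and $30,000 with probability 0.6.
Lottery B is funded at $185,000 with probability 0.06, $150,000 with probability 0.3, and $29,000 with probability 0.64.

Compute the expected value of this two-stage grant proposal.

$75,045.20

EV(A) = 0.4 × 147000 + 0.6 × 30000 = 58800 + 18000 = 76800
EV(B) = 0.06 × 185000 + 0.3 × 150000 + 0.64 × 29000 = 11100 + 45000 + 18560 = 74660
Overall = 0.18 × 76800 + 0.82 × 74660 = 13824 + 61221.2 = 75045.2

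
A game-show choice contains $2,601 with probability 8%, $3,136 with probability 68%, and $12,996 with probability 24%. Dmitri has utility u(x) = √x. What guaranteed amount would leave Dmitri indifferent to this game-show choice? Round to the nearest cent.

E[u] = 0.08·√2601 + 0.68·√3136 + 0.24·√12996 = 0.08·51 + 0.68·56 + 0.24·114 = 69.52
CE = (69.52)² = 4833.0304

$4,833.03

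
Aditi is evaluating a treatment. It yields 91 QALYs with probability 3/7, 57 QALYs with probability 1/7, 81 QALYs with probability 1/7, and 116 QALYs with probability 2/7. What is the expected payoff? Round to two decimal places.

EV = 3/7 × 91 + 1/7 × 57 + 1/7 × 81 + 2/7 × 116 = 39 + 8.1429 + 11.5714 + 33.1429 = 91.8571

91.86 QALYs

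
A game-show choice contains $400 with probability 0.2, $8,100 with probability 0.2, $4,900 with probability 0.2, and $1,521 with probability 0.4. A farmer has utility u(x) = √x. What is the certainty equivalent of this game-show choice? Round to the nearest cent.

$2,662.56

E[u] = 0.2·√400 + 0.2·√8100 + 0.2·√4900 + 0.4·√1521 = 0.2·20 + 0.2·90 + 0.2·70 + 0.4·39 = 51.6
CE = (51.6)² = 2662.56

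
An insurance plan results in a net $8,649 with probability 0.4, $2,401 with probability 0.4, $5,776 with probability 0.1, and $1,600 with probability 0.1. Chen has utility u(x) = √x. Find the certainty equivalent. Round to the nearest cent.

$4,678.56

E[u] = 0.4·√8649 + 0.4·√2401 + 0.1·√5776 + 0.1·√1600 = 0.4·93 + 0.4·49 + 0.1·76 + 0.1·40 = 68.4
CE = (68.4)² = 4678.56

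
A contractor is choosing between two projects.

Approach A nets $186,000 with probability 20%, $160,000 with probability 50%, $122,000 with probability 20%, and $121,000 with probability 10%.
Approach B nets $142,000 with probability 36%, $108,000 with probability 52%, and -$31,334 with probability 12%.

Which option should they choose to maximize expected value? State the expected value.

Approach A ($153,700)

Approach A = 0.2 × 186000 + 0.5 × 160000 + 0.2 × 122000 + 0.1 × 121000 = 37200 + 80000 + 24400 + 12100 = 153700
Approach B = 0.36 × 142000 + 0.52 × 108000 + 0.12 × (-31334) = 51120 + 56160 − 3760.08 = 103519.92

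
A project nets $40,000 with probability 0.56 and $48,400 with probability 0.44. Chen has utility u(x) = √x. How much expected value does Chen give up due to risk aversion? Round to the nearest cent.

E[u] = 0.56·√40000 + 0.44·√48400 = 0.56·200 + 0.44·220 = 208.8
CE = (208.8)² = 43597.44
Risk premium = EV − CE = 43696 − 43597.44 = 98.56

$98.56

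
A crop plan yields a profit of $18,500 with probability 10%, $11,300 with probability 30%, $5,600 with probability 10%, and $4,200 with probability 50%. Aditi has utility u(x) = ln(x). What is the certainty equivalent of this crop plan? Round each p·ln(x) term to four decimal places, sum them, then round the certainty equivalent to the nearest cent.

$6,747.32

E[u] = 0.1·ln(18500) + 0.3·ln(11300) + 0.1·ln(5600) + 0.5·ln(4200) = 0.9826 + 2.7998 + 0.8631 + 4.1714 = 8.8169
CE = e^8.8169 ≈ 6747.32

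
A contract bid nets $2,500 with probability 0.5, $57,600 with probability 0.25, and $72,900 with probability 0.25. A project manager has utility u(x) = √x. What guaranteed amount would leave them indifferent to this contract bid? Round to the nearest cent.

E[u] = 0.5·√2500 + 0.25·√57600 + 0.25·√72900 = 0.5·50 + 0.25·240 + 0.25·270 = 152.5
CE = (152.5)² = 23256.25

$23,256.25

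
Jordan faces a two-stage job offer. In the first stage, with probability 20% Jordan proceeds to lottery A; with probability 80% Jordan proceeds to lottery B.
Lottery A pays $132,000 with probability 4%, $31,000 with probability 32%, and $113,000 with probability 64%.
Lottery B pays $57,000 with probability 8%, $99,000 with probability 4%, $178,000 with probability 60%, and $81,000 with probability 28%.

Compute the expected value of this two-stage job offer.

EV(A) = 0.04 × 132000 + 0.32 × 31000 + 0.64 × 113000 = 5280 + 9920 + 72320 = 87520
EV(B) = 0.08 × 57000 + 0.04 × 99000 + 0.6 × 178000 + 0.28 × 81000 = 4560 + 3960 + 106800 + 22680 = 138000
Overall = 0.2 × 87520 + 0.8 × 138000 = 17504 + 110400 = 127904

$127,904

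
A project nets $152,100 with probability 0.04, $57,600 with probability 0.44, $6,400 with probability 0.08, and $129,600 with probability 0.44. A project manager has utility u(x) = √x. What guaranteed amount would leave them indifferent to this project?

E[u] = 0.04·√152100 + 0.44·√57600 + 0.08·√6400 + 0.44·√129600 = 0.04·390 + 0.44·240 + 0.08·80 + 0.44·360 = 286
CE = (286)² = 81796

$81,796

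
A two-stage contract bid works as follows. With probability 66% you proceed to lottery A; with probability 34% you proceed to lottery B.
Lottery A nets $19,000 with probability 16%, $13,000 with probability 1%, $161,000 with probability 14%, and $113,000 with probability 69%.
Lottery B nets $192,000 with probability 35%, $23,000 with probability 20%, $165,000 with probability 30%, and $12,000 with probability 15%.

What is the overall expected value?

$110,282.80

EV(A) = 0.16 × 19000 + 0.01 × 13000 + 0.14 × 161000 + 0.69 × 113000 = 3040 + 130 + 22540 + 77970 = 103680
EV(B) = 0.35 × 192000 + 0.2 × 23000 + 0.3 × 165000 + 0.15 × 12000 = 67200 + 4600 + 49500 + 1800 = 123100
Overall = 0.66 × 103680 + 0.34 × 123100 = 68428.8 + 41854 = 110282.8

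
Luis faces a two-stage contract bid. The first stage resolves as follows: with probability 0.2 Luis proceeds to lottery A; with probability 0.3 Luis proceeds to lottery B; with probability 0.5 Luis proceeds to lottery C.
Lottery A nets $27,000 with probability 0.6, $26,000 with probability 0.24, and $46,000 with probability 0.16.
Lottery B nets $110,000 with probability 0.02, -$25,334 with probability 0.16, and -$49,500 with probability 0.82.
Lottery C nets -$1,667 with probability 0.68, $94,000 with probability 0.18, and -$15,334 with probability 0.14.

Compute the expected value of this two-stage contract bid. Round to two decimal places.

EV(A) = 0.6 × 27000 + 0.24 × 26000 + 0.16 × 46000 = 16200 + 6240 + 7360 = 29800
EV(B) = 0.02 × 110000 + 0.16 × (-25334) + 0.82 × (-49500) = 2200 − 4053.44 − 40590 = -42443.44
EV(C) = 0.68 × (-1667) + 0.18 × 94000 + 0.14 × (-15334) = -1133.56 + 16920 − 2146.76 = 13639.68
Overall = 0.2 × 29800 + 0.3 × (-42443.44) + 0.5 × 13639.68 = 5960 − 12733.032 + 6819.84 = 46.808

$46.81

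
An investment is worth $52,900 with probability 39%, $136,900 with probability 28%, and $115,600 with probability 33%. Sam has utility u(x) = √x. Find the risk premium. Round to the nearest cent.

$3,780.75

E[u] = 0.39·√52900 + 0.28·√136900 + 0.33·√115600 = 0.39·230 + 0.28·370 + 0.33·340 = 305.5
CE = (305.5)² = 93330.25
Risk premium = EV − CE = 97111 − 93330.25 = 3780.75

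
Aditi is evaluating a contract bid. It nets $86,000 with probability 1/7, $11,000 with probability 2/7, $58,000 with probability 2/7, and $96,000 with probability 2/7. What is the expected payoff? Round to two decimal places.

EV = 1/7 × 86000 + 2/7 × 11000 + 2/7 × 58000 + 2/7 × 96000 = 12285.7143 + 3142.8571 + 16571.4286 + 27428.5714 = 59428.5714

$59,428.57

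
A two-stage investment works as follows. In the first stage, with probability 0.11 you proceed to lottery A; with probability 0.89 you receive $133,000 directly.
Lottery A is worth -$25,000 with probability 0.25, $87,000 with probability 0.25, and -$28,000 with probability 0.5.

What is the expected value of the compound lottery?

EV(A) = 0.25 × (-25000) + 0.25 × 87000 + 0.5 × (-28000) = -6250 + 21750 − 14000 = 1500
Branch B: 133000 (certain)
Overall = 0.11 × 1500 + 0.89 × 133000 = 165 + 118370 = 118535

$118,535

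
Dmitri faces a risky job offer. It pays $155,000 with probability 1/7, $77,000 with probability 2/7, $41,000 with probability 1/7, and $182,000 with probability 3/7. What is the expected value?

$128,000

EV = 1/7 × 155000 + 2/7 × 77000 + 1/7 × 41000 + 3/7 × 182000 = 22142.8571 + 22000 + 5857.1429 + 78000 = 128000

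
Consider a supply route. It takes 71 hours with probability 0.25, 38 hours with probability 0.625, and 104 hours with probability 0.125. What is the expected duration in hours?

EV = 0.25 × 71 + 0.625 × 38 + 0.125 × 104 = 17.75 + 23.75 + 13 = 54.5

54.5 hours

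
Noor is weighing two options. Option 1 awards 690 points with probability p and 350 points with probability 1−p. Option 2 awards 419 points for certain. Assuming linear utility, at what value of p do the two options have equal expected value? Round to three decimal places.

p·690 + (1−p)·350 = 419
340p + 350 = 419
p = (419 − 350) / 340

p = 0.203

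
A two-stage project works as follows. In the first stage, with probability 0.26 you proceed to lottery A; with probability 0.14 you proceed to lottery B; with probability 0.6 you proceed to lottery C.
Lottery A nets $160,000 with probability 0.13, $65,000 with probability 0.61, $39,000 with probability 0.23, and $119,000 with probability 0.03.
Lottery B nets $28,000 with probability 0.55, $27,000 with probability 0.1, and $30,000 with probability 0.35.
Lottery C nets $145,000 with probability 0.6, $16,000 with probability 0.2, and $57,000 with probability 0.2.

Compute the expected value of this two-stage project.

EV(A) = 0.13 × 160000 + 0.61 × 65000 + 0.23 × 39000 + 0.03 × 119000 = 20800 + 39650 + 8970 + 3570 = 72990
EV(B) = 0.55 × 28000 + 0.1 × 27000 + 0.35 × 30000 = 15400 + 2700 + 10500 = 28600
EV(C) = 0.6 × 145000 + 0.2 × 16000 + 0.2 × 57000 = 87000 + 3200 + 11400 = 101600
Overall = 0.26 × 72990 + 0.14 × 28600 + 0.6 × 101600 = 18977.4 + 4004 + 60960 = 83941.4

$83,941.40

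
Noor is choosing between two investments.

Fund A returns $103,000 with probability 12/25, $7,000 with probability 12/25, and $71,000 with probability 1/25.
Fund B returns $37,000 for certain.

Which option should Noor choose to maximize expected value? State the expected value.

Fund A ($55,640)

Fund A = 12/25 × 103000 + 12/25 × 7000 + 1/25 × 71000 = 49440 + 3360 + 2840 = 55640
Fund B: 37000 (certain)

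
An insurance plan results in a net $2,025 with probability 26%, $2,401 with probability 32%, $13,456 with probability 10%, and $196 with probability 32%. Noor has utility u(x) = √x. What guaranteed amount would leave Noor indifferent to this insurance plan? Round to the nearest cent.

E[u] = 0.26·√2025 + 0.32·√2401 + 0.1·√13456 + 0.32·√196 = 0.26·45 + 0.32·49 + 0.1·116 + 0.32·14 = 43.46
CE = (43.46)² = 1888.7716

$1,888.77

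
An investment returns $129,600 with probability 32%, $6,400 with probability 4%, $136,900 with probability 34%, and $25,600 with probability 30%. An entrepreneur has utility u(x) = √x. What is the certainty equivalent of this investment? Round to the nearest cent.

E[u] = 0.32·√129600 + 0.04·√6400 + 0.34·√136900 + 0.3·√25600 = 0.32·360 + 0.04·80 + 0.34·370 + 0.3·160 = 292.2
CE = (292.2)² = 85380.84

$85,380.84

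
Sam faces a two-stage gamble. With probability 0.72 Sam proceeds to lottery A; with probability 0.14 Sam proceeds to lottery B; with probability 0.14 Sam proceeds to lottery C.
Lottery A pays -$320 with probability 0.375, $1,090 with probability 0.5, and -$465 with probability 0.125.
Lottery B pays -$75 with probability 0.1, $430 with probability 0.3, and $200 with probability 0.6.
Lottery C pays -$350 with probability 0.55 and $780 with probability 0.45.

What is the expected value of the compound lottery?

$320.15

EV(A) = 0.375 × (-320) + 0.5 × 1090 + 0.125 × (-465) = -120 + 545 − 58.125 = 366.875
EV(B) = 0.1 × (-75) + 0.3 × 430 + 0.6 × 200 = -7.5 + 129 + 120 = 241.5
EV(C) = 0.55 × (-350) + 0.45 × 780 = -192.5 + 351 = 158.5
Overall = 0.72 × 366.875 + 0.14 × 241.5 + 0.14 × 158.5 = 264.15 + 33.81 + 22.19 = 320.15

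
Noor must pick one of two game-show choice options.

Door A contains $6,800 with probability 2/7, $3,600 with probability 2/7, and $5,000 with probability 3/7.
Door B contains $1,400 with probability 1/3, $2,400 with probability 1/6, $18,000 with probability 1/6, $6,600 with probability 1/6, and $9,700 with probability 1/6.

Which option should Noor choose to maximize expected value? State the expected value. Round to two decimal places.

Door B ($6,583.33)

Door A = 2/7 × 6800 + 2/7 × 3600 + 3/7 × 5000 = 1942.8571 + 1028.5714 + 2142.8571 = 5114.2857
Door B = 1/3 × 1400 + 1/6 × 2400 + 1/6 × 18000 + 1/6 × 6600 + 1/6 × 9700 = 466.6667 + 400 + 3000 + 1100 + 1616.6667 = 6583.3333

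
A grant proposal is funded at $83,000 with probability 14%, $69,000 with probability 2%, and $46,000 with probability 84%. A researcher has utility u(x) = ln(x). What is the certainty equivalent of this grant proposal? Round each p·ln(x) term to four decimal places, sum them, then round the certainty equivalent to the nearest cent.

$50,367.43

E[u] = 0.14·ln(83000) + 0.02·ln(69000) + 0.84·ln(46000) = 1.5857 + 0.2228 + 9.0186 = 10.8271
CE = e^10.8271 ≈ 50367.43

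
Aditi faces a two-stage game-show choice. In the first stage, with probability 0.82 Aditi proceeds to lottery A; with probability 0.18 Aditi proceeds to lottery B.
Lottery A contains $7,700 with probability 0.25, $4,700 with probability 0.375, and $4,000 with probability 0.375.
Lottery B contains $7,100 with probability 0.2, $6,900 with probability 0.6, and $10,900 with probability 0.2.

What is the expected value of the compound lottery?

$5,646.95

EV(A) = 0.25 × 7700 + 0.375 × 4700 + 0.375 × 4000 = 1925 + 1762.5 + 1500 = 5187.5
EV(B) = 0.2 × 7100 + 0.6 × 6900 + 0.2 × 10900 = 1420 + 4140 + 2180 = 7740
Overall = 0.82 × 5187.5 + 0.18 × 7740 = 4253.75 + 1393.2 = 5646.95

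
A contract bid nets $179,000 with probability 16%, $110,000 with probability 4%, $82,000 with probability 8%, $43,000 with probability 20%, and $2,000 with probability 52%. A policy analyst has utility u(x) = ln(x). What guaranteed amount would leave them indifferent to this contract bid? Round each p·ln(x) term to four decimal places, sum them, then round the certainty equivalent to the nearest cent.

$11,980.07

E[u] = 0.16·ln(179000) + 0.04·ln(110000) + 0.08·ln(82000) + 0.2·ln(43000) + 0.52·ln(2000) = 1.9352 + 0.4643 + 0.9052 + 2.1338 + 3.9525 = 9.3910
CE = e^9.3910 ≈ 11980.07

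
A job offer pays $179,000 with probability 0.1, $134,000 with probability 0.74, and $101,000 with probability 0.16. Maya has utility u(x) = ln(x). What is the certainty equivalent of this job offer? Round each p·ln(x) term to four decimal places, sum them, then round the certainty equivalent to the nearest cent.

$131,834.15

E[u] = 0.1·ln(179000) + 0.74·ln(134000) + 0.16·ln(101000) = 1.2095 + 8.7361 + 1.8437 = 11.7893
CE = e^11.7893 ≈ 131834.15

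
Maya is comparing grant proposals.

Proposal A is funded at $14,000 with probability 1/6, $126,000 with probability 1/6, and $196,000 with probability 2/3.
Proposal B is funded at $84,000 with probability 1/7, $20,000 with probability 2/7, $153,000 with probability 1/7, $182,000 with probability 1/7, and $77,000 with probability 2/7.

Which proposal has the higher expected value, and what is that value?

Proposal A = 1/6 × 14000 + 1/6 × 126000 + 2/3 × 196000 = 2333.3333 + 21000 + 130666.6667 = 154000
Proposal B = 1/7 × 84000 + 2/7 × 20000 + 1/7 × 153000 + 1/7 × 182000 + 2/7 × 77000 = 12000 + 5714.2857 + 21857.1429 + 26000 + 22000 = 87571.4286

Proposal A ($154,000)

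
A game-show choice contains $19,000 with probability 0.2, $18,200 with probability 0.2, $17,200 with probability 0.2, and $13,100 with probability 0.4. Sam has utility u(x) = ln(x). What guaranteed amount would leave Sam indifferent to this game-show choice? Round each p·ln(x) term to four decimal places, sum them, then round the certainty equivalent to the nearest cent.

E[u] = 0.2·ln(19000) + 0.2·ln(18200) + 0.2·ln(17200) + 0.4·ln(13100) = 1.9704 + 1.9618 + 1.9505 + 3.7921 = 9.6748
CE = e^9.6748 ≈ 15911.54

$15,911.54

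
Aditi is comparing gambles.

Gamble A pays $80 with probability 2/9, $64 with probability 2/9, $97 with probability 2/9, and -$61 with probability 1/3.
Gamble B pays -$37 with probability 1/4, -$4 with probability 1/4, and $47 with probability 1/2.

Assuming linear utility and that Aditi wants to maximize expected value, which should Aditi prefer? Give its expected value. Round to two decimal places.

Gamble A = 2/9 × 80 + 2/9 × 64 + 2/9 × 97 + 1/3 × (-61) = 17.7778 + 14.2222 + 21.5556 − 20.3333 = 33.2222
Gamble B = 1/4 × (-37) + 1/4 × (-4) + 1/2 × 47 = -9.25 − 1 + 23.5 = 13.25

Gamble A ($33.22)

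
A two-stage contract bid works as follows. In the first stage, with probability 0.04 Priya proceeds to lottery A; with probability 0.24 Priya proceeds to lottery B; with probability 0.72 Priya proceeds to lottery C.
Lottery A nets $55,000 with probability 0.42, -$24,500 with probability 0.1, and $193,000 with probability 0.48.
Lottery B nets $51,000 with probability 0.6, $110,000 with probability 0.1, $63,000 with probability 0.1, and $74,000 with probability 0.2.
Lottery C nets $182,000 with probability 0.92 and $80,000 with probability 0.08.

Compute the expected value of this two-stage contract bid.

EV(A) = 0.42 × 55000 + 0.1 × (-24500) + 0.48 × 193000 = 23100 − 2450 + 92640 = 113290
EV(B) = 0.6 × 51000 + 0.1 × 110000 + 0.1 × 63000 + 0.2 × 74000 = 30600 + 11000 + 6300 + 14800 = 62700
EV(C) = 0.92 × 182000 + 0.08 × 80000 = 167440 + 6400 = 173840
Overall = 0.04 × 113290 + 0.24 × 62700 + 0.72 × 173840 = 4531.6 + 15048 + 125164.8 = 144744.4

$144,744.40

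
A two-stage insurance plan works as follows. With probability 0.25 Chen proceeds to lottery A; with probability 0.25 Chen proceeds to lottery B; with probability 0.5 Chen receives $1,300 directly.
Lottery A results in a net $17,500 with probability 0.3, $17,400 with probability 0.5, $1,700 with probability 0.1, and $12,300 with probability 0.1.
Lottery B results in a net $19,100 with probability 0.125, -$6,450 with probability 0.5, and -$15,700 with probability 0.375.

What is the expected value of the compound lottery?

$2,806.25

EV(A) = 0.3 × 17500 + 0.5 × 17400 + 0.1 × 1700 + 0.1 × 12300 = 5250 + 8700 + 170 + 1230 = 15350
EV(B) = 0.125 × 19100 + 0.5 × (-6450) + 0.375 × (-15700) = 2387.5 − 3225 − 5887.5 = -6725
Branch C: 1300 (certain)
Overall = 0.25 × 15350 + 0.25 × (-6725) + 0.5 × 1300 = 3837.5 − 1681.25 + 650 = 2806.25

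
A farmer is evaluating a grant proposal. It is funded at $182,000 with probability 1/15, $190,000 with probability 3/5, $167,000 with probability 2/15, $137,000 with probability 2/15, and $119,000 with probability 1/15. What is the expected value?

$174,600

EV = 1/15 × 182000 + 3/5 × 190000 + 2/15 × 167000 + 2/15 × 137000 + 1/15 × 119000 = 12133.3333 + 114000 + 22266.6667 + 18266.6667 + 7933.3333 = 174600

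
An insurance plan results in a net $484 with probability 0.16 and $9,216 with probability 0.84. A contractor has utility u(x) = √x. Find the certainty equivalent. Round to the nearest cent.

E[u] = 0.16·√484 + 0.84·√9216 = 0.16·22 + 0.84·96 = 84.16
CE = (84.16)² = 7082.9056

$7,082.91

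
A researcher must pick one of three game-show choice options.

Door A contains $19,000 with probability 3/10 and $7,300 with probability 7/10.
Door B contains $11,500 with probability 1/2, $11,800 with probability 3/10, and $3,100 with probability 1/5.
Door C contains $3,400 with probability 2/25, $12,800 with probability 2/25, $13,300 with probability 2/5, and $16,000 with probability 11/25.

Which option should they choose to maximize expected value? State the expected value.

Door A = 3/10 × 19000 + 7/10 × 7300 = 5700 + 5110 = 10810
Door B = 1/2 × 11500 + 3/10 × 11800 + 1/5 × 3100 = 5750 + 3540 + 620 = 9910
Door C = 2/25 × 3400 + 2/25 × 12800 + 2/5 × 13300 + 11/25 × 16000 = 272 + 1024 + 5320 + 7040 = 13656

Door C ($13,656)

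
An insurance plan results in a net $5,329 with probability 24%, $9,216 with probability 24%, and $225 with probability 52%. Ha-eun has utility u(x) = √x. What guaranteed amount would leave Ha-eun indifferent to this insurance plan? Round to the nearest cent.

E[u] = 0.24·√5329 + 0.24·√9216 + 0.52·√225 = 0.24·73 + 0.24·96 + 0.52·15 = 48.36
CE = (48.36)² = 2338.6896

$2,338.69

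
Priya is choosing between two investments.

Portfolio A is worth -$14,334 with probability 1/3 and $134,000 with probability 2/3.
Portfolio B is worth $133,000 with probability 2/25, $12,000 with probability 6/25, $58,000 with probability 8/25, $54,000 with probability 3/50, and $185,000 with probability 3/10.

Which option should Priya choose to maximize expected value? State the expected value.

Portfolio A = 1/3 × (-14334) + 2/3 × 134000 = -4778 + 89333.3333 = 84555.3333
Portfolio B = 2/25 × 133000 + 6/25 × 12000 + 8/25 × 58000 + 3/50 × 54000 + 3/10 × 185000 = 10640 + 2880 + 18560 + 3240 + 55500 = 90820

Portfolio B ($90,820)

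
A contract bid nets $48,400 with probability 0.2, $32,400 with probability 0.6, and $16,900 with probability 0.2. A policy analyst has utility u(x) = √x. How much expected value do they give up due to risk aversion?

$816

E[u] = 0.2·√48400 + 0.6·√32400 + 0.2·√16900 = 0.2·220 + 0.6·180 + 0.2·130 = 178
CE = (178)² = 31684
Risk premium = EV − CE = 32500 − 31684 = 816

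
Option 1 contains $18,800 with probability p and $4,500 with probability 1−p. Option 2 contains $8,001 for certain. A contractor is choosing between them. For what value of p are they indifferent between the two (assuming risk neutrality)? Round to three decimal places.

p = 0.245

p·18800 + (1−p)·4500 = 8001
14300p + 4500 = 8001
p = (8001 − 4500) / 14300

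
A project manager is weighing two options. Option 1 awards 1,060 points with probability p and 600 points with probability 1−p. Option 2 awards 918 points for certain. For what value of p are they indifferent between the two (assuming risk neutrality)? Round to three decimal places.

p = 0.691

p·1060 + (1−p)·600 = 918
460p + 600 = 918
p = (918 − 600) / 460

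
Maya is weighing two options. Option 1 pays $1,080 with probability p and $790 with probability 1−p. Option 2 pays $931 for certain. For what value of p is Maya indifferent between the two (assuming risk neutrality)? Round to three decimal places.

p·1080 + (1−p)·790 = 931
290p + 790 = 931
p = (931 − 790) / 290

p = 0.486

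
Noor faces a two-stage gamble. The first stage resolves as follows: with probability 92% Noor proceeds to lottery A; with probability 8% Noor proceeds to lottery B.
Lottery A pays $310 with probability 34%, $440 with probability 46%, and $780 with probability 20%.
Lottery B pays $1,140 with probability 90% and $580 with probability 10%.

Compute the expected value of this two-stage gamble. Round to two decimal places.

EV(A) = 0.34 × 310 + 0.46 × 440 + 0.2 × 780 = 105.4 + 202.4 + 156 = 463.8
EV(B) = 0.9 × 1140 + 0.1 × 580 = 1026 + 58 = 1084
Overall = 0.92 × 463.8 + 0.08 × 1084 = 426.696 + 86.72 = 513.416

$513.42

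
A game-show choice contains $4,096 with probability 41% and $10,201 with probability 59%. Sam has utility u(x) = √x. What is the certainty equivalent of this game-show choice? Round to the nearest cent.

$7,366.79

E[u] = 0.41·√4096 + 0.59·√10201 = 0.41·64 + 0.59·101 = 85.83
CE = (85.83)² = 7366.7889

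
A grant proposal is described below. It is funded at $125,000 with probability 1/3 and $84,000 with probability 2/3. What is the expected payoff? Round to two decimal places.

$97,666.67

EV = 1/3 × 125000 + 2/3 × 84000 = 41666.6667 + 56000 = 97666.6667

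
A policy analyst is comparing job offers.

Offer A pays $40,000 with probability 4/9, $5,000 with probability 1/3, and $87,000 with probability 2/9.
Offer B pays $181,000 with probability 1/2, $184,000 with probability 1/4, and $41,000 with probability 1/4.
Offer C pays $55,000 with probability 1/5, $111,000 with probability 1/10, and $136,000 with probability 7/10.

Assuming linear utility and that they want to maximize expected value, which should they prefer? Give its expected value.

Offer A = 4/9 × 40000 + 1/3 × 5000 + 2/9 × 87000 = 17777.7778 + 1666.6667 + 19333.3333 = 38777.7778
Offer B = 1/2 × 181000 + 1/4 × 184000 + 1/4 × 41000 = 90500 + 46000 + 10250 = 146750
Offer C = 1/5 × 55000 + 1/10 × 111000 + 7/10 × 136000 = 11000 + 11100 + 95200 = 117300

Offer B ($146,750)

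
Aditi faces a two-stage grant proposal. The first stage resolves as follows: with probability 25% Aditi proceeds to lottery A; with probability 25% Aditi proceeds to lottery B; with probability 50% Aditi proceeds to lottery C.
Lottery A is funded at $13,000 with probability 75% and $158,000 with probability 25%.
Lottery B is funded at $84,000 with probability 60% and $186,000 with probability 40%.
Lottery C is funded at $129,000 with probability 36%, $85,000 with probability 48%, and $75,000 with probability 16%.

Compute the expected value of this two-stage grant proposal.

$93,132.50

EV(A) = 0.75 × 13000 + 0.25 × 158000 = 9750 + 39500 = 49250
EV(B) = 0.6 × 84000 + 0.4 × 186000 = 50400 + 74400 = 124800
EV(C) = 0.36 × 129000 + 0.48 × 85000 + 0.16 × 75000 = 46440 + 40800 + 12000 = 99240
Overall = 0.25 × 49250 + 0.25 × 124800 + 0.5 × 99240 = 12312.5 + 31200 + 49620 = 93132.5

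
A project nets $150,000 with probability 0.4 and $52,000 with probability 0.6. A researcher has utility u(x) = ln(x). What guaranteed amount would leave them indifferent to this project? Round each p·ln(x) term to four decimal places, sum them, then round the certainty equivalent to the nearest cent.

E[u] = 0.4·ln(150000) + 0.6·ln(52000) = 4.7674 + 6.5154 = 11.2828
CE = e^11.2828 ≈ 79443.39

$79,443.39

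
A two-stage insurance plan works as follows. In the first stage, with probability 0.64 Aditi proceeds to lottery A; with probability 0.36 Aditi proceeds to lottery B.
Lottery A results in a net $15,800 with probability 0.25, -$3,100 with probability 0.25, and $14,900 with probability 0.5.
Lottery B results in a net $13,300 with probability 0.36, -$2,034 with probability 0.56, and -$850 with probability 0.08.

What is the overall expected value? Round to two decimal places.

$8,089.15

EV(A) = 0.25 × 15800 + 0.25 × (-3100) + 0.5 × 14900 = 3950 − 775 + 7450 = 10625
EV(B) = 0.36 × 13300 + 0.56 × (-2034) + 0.08 × (-850) = 4788 − 1139.04 − 68 = 3580.96
Overall = 0.64 × 10625 + 0.36 × 3580.96 = 6800 + 1289.1456 = 8089.1456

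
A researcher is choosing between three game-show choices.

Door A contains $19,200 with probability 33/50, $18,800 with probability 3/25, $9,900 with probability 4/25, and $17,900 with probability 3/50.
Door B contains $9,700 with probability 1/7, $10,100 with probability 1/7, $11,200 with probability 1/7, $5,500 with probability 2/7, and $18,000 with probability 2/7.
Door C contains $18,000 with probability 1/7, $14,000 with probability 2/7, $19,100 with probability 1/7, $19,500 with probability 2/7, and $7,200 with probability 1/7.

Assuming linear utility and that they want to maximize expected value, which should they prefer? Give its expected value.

Door A ($17,586)

Door A = 33/50 × 19200 + 3/25 × 18800 + 4/25 × 9900 + 3/50 × 17900 = 12672 + 2256 + 1584 + 1074 = 17586
Door B = 1/7 × 9700 + 1/7 × 10100 + 1/7 × 11200 + 2/7 × 5500 + 2/7 × 18000 = 1385.7143 + 1442.8571 + 1600 + 1571.4286 + 5142.8571 = 11142.8571
Door C = 1/7 × 18000 + 2/7 × 14000 + 1/7 × 19100 + 2/7 × 19500 + 1/7 × 7200 = 2571.4286 + 4000 + 2728.5714 + 5571.4286 + 1028.5714 = 15900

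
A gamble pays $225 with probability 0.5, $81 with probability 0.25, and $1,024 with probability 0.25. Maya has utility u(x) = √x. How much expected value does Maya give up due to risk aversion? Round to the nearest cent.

$73.69

E[u] = 0.5·√225 + 0.25·√81 + 0.25·√1024 = 0.5·15 + 0.25·9 + 0.25·32 = 17.75
CE = (17.75)² = 315.0625
Risk premium = EV − CE = 388.75 − 315.0625 = 73.6875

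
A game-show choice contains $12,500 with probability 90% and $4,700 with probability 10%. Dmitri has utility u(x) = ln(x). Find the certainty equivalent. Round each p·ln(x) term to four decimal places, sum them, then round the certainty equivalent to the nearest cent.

E[u] = 0.9·ln(12500) + 0.1·ln(4700) = 8.4901 + 0.8455 = 9.3356
CE = e^9.3356 ≈ 11334.43

$11,334.43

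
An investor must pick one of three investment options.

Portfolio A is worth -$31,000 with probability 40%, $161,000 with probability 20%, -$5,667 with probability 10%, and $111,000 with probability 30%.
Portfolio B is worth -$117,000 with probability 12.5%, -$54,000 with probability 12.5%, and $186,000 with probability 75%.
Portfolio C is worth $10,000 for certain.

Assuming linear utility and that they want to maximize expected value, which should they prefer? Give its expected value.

Portfolio A = 0.4 × (-31000) + 0.2 × 161000 + 0.1 × (-5667) + 0.3 × 111000 = -12400 + 32200 − 566.7 + 33300 = 52533.3
Portfolio B = 0.125 × (-117000) + 0.125 × (-54000) + 0.75 × 186000 = -14625 − 6750 + 139500 = 118125
Portfolio C: 10000 (certain)

Portfolio B ($118,125)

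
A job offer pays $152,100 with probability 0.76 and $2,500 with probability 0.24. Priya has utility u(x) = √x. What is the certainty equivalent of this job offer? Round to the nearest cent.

$95,110.56

E[u] = 0.76·√152100 + 0.24·√2500 = 0.76·390 + 0.24·50 = 308.4
CE = (308.4)² = 95110.56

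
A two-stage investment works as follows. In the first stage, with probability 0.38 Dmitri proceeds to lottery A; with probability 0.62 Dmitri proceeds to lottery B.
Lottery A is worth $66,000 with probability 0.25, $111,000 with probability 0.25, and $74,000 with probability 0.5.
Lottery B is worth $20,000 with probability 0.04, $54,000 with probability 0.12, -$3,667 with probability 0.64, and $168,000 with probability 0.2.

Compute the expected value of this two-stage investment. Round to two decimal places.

$54,765.53

EV(A) = 0.25 × 66000 + 0.25 × 111000 + 0.5 × 74000 = 16500 + 27750 + 37000 = 81250
EV(B) = 0.04 × 20000 + 0.12 × 54000 + 0.64 × (-3667) + 0.2 × 168000 = 800 + 6480 − 2346.88 + 33600 = 38533.12
Overall = 0.38 × 81250 + 0.62 × 38533.12 = 30875 + 23890.5344 = 54765.5344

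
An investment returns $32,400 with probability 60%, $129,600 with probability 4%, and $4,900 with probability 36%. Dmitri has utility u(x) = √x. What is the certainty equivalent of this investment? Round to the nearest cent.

E[u] = 0.6·√32400 + 0.04·√129600 + 0.36·√4900 = 0.6·180 + 0.04·360 + 0.36·70 = 147.6
CE = (147.6)² = 21785.76

$21,785.76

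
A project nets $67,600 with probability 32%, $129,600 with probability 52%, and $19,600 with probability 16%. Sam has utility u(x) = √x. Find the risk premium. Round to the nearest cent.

$6,428.16

E[u] = 0.32·√67600 + 0.52·√129600 + 0.16·√19600 = 0.32·260 + 0.52·360 + 0.16·140 = 292.8
CE = (292.8)² = 85731.84
Risk premium = EV − CE = 92160 − 85731.84 = 6428.16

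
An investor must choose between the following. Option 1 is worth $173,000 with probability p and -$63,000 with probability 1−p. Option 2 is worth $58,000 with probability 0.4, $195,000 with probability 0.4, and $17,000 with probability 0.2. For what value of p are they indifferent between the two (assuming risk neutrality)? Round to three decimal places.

p = 0.710

EV(Option 2) = 0.4 × 58000 + 0.4 × 195000 + 0.2 × 17000 = 23200 + 78000 + 3400 = 104600
p·173000 + (1−p)·(-63000) = 104600
236000p − 63000 = 104600
p = (104600 + 63000) / 236000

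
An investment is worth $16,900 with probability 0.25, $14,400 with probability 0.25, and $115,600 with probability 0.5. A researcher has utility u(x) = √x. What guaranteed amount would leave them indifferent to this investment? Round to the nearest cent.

$54,056.25

E[u] = 0.25·√16900 + 0.25·√14400 + 0.5·√115600 = 0.25·130 + 0.25·120 + 0.5·340 = 232.5
CE = (232.5)² = 54056.25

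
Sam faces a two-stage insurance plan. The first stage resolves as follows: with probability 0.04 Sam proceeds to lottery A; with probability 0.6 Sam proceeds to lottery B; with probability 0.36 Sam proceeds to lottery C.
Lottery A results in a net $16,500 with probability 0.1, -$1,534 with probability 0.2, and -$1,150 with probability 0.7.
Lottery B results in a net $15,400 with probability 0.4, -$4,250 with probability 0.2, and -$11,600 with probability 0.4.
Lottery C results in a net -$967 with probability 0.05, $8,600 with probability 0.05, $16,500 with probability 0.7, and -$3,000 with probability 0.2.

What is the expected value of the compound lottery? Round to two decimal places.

$4,502.92

EV(A) = 0.1 × 16500 + 0.2 × (-1534) + 0.7 × (-1150) = 1650 − 306.8 − 805 = 538.2
EV(B) = 0.4 × 15400 + 0.2 × (-4250) + 0.4 × (-11600) = 6160 − 850 − 4640 = 670
EV(C) = 0.05 × (-967) + 0.05 × 8600 + 0.7 × 16500 + 0.2 × (-3000) = -48.35 + 430 + 11550 − 600 = 11331.65
Overall = 0.04 × 538.2 + 0.6 × 670 + 0.36 × 11331.65 = 21.528 + 402 + 4079.394 = 4502.922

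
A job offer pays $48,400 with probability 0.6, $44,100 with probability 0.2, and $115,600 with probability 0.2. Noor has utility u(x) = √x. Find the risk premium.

$2,416

E[u] = 0.6·√48400 + 0.2·√44100 + 0.2·√115600 = 0.6·220 + 0.2·210 + 0.2·340 = 242
CE = (242)² = 58564
Risk premium = EV − CE = 60980 − 58564 = 2416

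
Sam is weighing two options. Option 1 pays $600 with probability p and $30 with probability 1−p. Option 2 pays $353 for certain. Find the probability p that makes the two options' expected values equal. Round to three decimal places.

p = 0.567

p·600 + (1−p)·30 = 353
570p + 30 = 353
p = (353 − 30) / 570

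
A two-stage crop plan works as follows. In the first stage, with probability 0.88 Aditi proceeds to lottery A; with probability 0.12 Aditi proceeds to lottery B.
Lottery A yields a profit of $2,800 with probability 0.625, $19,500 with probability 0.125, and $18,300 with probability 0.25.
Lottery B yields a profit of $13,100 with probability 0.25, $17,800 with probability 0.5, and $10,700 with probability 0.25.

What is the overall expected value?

$9,493

EV(A) = 0.625 × 2800 + 0.125 × 19500 + 0.25 × 18300 = 1750 + 2437.5 + 4575 = 8762.5
EV(B) = 0.25 × 13100 + 0.5 × 17800 + 0.25 × 10700 = 3275 + 8900 + 2675 = 14850
Overall = 0.88 × 8762.5 + 0.12 × 14850 = 7711 + 1782 = 9493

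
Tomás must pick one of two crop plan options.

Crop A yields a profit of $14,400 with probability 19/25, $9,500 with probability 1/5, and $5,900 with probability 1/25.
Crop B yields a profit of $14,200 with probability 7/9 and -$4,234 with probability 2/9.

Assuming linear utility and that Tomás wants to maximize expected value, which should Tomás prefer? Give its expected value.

Crop A = 19/25 × 14400 + 1/5 × 9500 + 1/25 × 5900 = 10944 + 1900 + 236 = 13080
Crop B = 7/9 × 14200 + 2/9 × (-4234) = 11044.4444 − 940.8889 = 10103.5556

Crop A ($13,080)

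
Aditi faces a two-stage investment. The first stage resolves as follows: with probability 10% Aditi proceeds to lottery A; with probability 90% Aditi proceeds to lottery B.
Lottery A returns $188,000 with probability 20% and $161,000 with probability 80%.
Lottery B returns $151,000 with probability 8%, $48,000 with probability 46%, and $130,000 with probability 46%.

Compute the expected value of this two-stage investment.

EV(A) = 0.2 × 188000 + 0.8 × 161000 = 37600 + 128800 = 166400
EV(B) = 0.08 × 151000 + 0.46 × 48000 + 0.46 × 130000 = 12080 + 22080 + 59800 = 93960
Overall = 0.1 × 166400 + 0.9 × 93960 = 16640 + 84564 = 101204

$101,204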